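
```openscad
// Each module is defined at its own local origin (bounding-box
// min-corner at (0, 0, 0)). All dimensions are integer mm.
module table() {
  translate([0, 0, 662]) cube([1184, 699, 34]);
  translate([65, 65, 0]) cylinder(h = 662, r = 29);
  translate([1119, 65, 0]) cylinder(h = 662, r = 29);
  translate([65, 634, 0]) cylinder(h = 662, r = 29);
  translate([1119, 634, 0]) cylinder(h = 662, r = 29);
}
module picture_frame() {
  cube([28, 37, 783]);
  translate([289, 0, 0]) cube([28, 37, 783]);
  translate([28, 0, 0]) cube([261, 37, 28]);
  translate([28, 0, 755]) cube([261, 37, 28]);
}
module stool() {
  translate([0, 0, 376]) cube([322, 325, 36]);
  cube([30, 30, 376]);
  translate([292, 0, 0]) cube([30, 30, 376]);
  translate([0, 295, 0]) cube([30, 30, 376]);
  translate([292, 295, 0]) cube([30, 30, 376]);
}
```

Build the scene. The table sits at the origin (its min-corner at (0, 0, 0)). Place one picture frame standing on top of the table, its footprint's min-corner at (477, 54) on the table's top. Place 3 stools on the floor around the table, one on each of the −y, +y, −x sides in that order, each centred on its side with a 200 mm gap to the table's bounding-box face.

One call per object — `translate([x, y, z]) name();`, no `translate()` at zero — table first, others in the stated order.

table();
translate([477, 54, 696]) picture_frame();
translate([431, -525, 0]) stool();
translate([431, 899, 0]) stool();
translate([-522, 187, 0]) stool();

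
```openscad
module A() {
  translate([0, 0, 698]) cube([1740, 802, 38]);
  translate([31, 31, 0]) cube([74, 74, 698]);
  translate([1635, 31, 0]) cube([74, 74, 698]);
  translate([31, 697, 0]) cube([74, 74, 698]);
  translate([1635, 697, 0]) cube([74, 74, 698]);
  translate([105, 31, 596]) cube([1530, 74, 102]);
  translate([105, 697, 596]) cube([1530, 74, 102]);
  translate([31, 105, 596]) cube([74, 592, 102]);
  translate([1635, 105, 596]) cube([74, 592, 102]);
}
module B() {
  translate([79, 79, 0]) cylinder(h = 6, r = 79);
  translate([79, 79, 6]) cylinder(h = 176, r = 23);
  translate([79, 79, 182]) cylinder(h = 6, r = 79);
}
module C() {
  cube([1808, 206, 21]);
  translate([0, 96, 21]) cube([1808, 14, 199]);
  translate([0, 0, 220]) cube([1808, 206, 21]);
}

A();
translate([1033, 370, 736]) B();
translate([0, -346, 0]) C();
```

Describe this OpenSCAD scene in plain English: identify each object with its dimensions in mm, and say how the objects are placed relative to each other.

A is a table with a 1740×802 mm rectangular top, 38 mm thick, top surface at z = 736 mm, supported by four 74×74 mm square legs, each inset 31 mm from the nearest pair of top edges, running from the floor. Four apron rails, 74 mm thick and 102 mm tall, run between adjacent legs with their top edges flush with the underside of the top and their outer faces flush with the legs' outer faces.

B is a spool: two coaxial disc flanges of radius 79 mm and thickness 6 mm, joined by a core cylinder of radius 23 mm and height 176 mm. The lower flange rests on z = 0 and the three cylinders share a vertical axis.

C is an I-beam lying along x, 1808 mm long. Overall section height 241 mm. Two flanges 206 mm wide (y) and 21 mm thick, one on the floor and one at the top; a web 14 mm thick runs between them, centred on the flange width.

The spool is on top of the table. The I-beam is on the floor beside the table on its −y side.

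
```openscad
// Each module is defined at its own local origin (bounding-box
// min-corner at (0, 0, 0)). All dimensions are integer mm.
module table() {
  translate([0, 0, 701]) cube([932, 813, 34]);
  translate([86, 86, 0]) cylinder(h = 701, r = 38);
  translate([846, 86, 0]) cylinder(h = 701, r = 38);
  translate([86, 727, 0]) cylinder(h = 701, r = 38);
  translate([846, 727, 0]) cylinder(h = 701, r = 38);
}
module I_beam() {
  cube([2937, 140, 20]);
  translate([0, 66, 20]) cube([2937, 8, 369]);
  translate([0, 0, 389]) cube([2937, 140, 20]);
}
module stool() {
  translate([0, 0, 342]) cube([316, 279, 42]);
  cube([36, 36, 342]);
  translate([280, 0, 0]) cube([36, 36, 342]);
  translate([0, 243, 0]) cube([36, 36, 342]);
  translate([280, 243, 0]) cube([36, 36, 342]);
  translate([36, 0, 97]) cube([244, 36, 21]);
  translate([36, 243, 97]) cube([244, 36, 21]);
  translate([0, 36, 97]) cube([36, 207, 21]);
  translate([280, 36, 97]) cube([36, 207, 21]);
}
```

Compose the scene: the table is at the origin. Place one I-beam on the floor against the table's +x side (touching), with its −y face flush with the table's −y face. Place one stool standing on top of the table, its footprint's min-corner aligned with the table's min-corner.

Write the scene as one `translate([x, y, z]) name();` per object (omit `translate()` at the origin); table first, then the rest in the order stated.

table();
translate([932, 0, 0]) I_beam();
translate([0, 0, 735]) stool();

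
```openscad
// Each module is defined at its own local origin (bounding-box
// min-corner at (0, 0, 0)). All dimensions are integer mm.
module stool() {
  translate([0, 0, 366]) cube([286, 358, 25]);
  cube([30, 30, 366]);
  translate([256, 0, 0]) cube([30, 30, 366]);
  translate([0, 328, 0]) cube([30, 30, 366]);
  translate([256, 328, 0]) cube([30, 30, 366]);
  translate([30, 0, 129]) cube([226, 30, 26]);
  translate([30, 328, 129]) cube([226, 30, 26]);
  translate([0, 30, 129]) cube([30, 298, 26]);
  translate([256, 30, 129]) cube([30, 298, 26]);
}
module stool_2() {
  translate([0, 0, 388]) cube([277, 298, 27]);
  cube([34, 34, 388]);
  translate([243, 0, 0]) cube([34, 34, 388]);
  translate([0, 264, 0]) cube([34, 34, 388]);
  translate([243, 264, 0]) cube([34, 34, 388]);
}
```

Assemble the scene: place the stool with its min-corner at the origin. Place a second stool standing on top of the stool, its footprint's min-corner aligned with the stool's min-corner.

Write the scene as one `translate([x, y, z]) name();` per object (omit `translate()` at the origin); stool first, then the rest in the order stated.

stool();
translate([0, 0, 391]) stool_2();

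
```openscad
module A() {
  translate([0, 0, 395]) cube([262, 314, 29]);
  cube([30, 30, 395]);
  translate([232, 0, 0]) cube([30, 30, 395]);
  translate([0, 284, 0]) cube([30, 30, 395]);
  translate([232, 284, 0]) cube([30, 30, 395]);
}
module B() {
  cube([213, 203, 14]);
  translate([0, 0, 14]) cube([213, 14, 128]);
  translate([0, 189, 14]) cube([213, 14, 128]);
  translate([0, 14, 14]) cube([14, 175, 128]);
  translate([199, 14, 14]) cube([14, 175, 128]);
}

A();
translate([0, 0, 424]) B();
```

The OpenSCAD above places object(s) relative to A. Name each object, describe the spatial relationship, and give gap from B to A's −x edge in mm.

A is a stool. B is an open box. The open box is on top of the stool. The gap from the open box to the stool's −x edge is 0 mm.

The open box's min-x is at 0; the stool's min-x is 0; gap = 0 mm.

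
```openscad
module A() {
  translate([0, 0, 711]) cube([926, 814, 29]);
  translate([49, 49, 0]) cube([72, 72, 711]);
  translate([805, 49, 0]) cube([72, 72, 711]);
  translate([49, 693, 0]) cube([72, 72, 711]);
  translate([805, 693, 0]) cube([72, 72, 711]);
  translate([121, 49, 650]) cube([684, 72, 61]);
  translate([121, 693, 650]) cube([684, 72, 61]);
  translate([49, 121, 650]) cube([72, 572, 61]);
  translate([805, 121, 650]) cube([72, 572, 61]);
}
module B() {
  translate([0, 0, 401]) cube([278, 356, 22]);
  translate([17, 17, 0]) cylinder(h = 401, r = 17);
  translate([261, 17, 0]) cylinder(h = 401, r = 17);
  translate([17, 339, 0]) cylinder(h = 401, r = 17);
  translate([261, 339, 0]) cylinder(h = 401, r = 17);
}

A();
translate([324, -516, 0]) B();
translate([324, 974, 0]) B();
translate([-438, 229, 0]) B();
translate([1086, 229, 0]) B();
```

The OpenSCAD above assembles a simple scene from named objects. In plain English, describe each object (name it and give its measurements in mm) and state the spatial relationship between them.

A is a rectangular dining table. The top is 926×814×29 mm with its upper surface at z = 740 mm. It stands on four 72×72 mm square legs, each inset 49 mm from the nearest pair of top edges, running from the floor to the underside of the top. Four apron rails, 72 mm thick and 61 mm tall, run between adjacent legs with their top edges flush with the underside of the top and their outer faces flush with the legs' outer faces.

B is a four-legged stool. The seat is a 278×356×22 mm slab whose top surface is at z = 423 mm; four round legs, each 34 mm in diameter, run from the floor (z = 0) to the underside of the seat, each leg's axis is inset half a diameter from the nearest pair of seat edges (so the leg's bounding box is flush with the corner).

Four stools sit around the table at the −y, +y, −x, +x sides.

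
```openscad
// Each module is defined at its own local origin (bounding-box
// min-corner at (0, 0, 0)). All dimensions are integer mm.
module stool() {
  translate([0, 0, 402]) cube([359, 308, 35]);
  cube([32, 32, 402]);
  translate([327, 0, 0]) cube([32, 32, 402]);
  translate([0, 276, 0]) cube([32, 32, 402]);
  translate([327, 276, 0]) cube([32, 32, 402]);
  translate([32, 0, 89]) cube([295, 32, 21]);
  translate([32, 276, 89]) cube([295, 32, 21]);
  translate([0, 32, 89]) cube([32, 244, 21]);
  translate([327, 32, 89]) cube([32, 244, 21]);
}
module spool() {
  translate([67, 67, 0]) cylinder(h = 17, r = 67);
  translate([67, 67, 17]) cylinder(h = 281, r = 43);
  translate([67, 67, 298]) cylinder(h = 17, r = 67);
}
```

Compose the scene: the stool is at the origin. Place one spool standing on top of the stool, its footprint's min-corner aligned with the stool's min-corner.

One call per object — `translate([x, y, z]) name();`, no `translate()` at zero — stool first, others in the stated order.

stool();
translate([0, 0, 437]) spool();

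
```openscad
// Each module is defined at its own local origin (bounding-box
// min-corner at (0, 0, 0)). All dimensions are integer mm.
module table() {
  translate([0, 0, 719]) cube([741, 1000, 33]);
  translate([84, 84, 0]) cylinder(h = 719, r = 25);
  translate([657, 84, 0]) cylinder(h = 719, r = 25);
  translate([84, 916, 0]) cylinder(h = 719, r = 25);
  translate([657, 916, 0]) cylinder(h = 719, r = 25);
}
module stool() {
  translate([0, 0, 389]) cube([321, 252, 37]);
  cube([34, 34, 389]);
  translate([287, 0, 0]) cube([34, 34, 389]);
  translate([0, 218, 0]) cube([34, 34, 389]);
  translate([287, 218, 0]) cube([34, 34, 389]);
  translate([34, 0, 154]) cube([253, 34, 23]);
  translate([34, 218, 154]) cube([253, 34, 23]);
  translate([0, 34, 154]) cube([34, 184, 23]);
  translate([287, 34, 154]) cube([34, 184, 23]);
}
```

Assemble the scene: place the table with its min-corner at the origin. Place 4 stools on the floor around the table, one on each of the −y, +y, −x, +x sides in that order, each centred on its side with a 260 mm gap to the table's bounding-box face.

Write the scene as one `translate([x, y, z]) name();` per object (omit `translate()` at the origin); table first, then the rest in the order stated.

table();
translate([210, -512, 0]) stool();
translate([210, 1260, 0]) stool();
translate([-581, 374, 0]) stool();
translate([1001, 374, 0]) stool();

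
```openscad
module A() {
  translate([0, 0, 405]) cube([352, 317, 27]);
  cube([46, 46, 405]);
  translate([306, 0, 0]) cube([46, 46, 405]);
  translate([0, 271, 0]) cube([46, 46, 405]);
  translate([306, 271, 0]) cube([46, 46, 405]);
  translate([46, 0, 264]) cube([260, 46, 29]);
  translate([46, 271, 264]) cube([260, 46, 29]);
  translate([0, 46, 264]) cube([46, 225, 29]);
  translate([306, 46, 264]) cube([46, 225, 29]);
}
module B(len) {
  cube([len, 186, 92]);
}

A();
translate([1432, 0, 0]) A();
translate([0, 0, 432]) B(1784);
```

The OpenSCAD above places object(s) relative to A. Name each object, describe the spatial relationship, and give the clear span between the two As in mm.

A is a stool. B is a beam. A beam spans the tops of two stools. The clear span between the two stools is 1080 mm.

Second stool starts at x = 1432; first ends at x = 352; clear span = 1432 − 352 = 1080 mm.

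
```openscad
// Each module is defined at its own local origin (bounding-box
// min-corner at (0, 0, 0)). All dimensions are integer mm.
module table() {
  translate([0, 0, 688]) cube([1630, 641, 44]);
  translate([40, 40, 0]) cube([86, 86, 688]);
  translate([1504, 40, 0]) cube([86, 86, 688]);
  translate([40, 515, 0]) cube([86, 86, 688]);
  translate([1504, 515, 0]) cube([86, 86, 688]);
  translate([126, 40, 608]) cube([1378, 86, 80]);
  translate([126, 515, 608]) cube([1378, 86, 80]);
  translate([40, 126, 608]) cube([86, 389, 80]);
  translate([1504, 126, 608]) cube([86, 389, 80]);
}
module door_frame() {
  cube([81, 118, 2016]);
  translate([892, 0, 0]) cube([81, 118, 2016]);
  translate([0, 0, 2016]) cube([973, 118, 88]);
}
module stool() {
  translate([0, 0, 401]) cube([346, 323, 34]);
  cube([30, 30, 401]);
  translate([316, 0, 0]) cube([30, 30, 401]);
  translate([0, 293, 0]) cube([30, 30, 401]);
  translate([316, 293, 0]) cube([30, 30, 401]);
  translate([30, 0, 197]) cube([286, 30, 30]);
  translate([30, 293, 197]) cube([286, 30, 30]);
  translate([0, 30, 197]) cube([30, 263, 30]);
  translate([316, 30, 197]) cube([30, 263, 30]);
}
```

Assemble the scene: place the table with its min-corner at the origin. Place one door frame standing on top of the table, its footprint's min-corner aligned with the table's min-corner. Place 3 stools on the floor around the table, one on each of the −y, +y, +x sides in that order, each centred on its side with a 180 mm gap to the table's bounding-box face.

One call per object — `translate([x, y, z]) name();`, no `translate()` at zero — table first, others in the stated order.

table();
translate([0, 0, 732]) door_frame();
translate([642, -503, 0]) stool();
translate([642, 821, 0]) stool();
translate([1810, 159, 0]) stool();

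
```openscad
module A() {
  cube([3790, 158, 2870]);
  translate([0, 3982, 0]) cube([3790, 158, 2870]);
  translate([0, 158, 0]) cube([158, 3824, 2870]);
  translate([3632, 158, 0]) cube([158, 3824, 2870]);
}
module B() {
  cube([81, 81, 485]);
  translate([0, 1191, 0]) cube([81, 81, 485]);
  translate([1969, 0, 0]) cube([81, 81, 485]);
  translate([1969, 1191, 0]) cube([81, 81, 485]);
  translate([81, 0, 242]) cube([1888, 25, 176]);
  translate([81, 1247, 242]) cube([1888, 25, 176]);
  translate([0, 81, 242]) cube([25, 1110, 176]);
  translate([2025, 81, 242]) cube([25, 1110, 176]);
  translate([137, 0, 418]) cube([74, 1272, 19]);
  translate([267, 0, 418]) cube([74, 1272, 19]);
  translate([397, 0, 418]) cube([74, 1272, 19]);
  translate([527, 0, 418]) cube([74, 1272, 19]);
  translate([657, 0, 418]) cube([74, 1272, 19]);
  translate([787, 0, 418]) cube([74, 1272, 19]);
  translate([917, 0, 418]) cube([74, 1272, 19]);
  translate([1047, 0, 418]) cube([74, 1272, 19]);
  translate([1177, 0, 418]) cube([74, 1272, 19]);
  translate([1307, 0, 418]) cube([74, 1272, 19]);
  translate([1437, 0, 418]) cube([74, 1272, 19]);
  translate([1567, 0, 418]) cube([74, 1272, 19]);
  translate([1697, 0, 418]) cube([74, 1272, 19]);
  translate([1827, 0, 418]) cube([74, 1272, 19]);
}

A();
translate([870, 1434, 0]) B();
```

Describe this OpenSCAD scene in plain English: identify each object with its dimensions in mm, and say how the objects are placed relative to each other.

A is the wall frame of a small rectangular building: four walls, each 2870 mm tall and 158 mm thick, enclosing a footprint 3790 mm (x) by 4140 mm (y) outside-to-outside, with no floor or roof. The front and back walls (the −y and +y sides) span the full width; the two side walls fit between them.

B is a bed frame 2050 mm long (x) by 1272 mm wide (y). Four 81×81 mm corner posts, 485 mm tall, at the corners of the footprint. Four rails of 25 mm thickness and 176 mm height run between adjacent posts with their undersides at z = 242 mm, their outer faces flush with the outside of the frame (the two x-running rails run between the posts' inner faces; the two y-running rails run between the posts' inner faces). 14 slats, each 74 mm wide (x) and 19 mm thick, lie across the top of the two x-running rails, running the full 1272 mm width of the frame in y; the slats are evenly spaced along x between the inner faces of the end posts with equal gaps (rounded down to the nearest mm) at the −x end and between each pair — any rounding remainder accumulates at the +x end.

The bed frame sits inside the house frame, centred.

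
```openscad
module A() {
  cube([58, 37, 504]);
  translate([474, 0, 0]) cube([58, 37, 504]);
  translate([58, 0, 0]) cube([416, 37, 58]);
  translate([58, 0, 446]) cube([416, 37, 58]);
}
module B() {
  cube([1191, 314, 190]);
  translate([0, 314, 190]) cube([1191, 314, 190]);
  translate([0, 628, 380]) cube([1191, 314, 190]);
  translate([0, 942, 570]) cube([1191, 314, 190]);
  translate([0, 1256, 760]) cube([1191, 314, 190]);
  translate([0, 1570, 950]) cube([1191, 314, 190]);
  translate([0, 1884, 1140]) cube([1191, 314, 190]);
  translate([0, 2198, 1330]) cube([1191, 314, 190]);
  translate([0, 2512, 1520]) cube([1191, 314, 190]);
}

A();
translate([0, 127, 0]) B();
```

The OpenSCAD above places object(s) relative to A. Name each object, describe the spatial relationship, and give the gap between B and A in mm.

A is a picture frame. B is a staircase. The staircase is on the floor beside the picture frame on its +y side. The gap between the staircase and the picture frame is 90 mm.

The staircase's nearest face is 90 mm from the picture frame's +y face.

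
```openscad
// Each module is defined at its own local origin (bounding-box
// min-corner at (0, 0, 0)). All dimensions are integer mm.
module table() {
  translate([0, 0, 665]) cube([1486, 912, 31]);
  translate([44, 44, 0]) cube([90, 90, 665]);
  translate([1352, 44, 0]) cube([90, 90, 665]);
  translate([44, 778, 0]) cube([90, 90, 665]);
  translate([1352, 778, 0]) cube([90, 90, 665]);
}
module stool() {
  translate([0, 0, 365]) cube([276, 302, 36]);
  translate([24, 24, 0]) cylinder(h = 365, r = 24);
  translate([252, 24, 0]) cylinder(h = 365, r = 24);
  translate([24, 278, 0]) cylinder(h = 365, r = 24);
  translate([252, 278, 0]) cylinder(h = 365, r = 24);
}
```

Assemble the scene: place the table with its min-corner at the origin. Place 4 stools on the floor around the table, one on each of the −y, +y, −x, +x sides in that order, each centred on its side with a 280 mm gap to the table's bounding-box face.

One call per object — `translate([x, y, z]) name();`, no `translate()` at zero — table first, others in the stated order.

table();
translate([605, -582, 0]) stool();
translate([605, 1192, 0]) stool();
translate([-556, 305, 0]) stool();
translate([1766, 305, 0]) stool();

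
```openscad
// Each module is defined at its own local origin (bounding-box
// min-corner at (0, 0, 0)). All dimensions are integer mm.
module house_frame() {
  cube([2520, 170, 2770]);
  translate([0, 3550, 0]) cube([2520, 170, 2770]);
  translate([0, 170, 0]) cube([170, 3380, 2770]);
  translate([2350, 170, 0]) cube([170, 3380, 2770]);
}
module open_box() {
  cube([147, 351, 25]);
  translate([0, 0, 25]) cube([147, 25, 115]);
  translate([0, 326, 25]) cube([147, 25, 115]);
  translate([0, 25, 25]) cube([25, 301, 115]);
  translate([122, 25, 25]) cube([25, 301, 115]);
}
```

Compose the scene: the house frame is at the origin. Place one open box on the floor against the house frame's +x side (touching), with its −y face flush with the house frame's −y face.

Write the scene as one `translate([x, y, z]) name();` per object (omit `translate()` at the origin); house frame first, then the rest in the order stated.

house_frame();
translate([2520, 0, 0]) open_box();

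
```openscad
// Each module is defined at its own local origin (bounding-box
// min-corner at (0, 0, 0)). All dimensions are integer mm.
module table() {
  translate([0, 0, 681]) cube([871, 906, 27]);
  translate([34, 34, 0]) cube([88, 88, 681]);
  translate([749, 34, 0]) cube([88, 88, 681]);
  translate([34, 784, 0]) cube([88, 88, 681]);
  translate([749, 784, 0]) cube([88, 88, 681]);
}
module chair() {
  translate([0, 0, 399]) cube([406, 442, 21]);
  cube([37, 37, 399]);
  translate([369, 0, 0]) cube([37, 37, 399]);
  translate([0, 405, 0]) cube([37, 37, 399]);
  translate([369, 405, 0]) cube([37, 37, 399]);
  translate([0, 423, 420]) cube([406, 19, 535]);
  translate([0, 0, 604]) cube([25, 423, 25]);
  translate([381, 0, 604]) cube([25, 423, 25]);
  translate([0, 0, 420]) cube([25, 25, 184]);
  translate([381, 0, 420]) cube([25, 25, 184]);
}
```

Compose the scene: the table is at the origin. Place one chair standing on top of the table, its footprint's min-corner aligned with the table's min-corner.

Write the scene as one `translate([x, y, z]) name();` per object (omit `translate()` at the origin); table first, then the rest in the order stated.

table();
translate([0, 0, 708]) chair();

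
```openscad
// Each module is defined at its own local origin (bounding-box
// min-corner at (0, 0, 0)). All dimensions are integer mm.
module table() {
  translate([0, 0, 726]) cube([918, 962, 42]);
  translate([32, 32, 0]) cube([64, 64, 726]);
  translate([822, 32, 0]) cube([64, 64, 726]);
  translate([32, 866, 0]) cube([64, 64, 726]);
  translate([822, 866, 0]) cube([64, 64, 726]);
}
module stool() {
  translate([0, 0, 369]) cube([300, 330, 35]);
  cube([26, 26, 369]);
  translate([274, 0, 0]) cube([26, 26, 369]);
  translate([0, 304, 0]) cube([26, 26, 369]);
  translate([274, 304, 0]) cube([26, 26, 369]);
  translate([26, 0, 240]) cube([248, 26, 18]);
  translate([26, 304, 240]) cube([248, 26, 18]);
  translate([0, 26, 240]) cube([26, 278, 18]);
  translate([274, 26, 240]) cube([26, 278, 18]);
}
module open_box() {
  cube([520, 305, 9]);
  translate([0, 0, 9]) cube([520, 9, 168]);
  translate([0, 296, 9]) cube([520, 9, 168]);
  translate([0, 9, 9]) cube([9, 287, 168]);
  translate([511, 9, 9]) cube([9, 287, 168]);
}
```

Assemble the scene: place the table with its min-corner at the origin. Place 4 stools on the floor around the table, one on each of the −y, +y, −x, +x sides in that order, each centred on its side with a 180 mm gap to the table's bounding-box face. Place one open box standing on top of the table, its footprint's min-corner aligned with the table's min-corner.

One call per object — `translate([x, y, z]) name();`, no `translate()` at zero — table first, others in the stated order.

table();
translate([309, -510, 0]) stool();
translate([309, 1142, 0]) stool();
translate([-480, 316, 0]) stool();
translate([1098, 316, 0]) stool();
translate([0, 0, 768]) open_box();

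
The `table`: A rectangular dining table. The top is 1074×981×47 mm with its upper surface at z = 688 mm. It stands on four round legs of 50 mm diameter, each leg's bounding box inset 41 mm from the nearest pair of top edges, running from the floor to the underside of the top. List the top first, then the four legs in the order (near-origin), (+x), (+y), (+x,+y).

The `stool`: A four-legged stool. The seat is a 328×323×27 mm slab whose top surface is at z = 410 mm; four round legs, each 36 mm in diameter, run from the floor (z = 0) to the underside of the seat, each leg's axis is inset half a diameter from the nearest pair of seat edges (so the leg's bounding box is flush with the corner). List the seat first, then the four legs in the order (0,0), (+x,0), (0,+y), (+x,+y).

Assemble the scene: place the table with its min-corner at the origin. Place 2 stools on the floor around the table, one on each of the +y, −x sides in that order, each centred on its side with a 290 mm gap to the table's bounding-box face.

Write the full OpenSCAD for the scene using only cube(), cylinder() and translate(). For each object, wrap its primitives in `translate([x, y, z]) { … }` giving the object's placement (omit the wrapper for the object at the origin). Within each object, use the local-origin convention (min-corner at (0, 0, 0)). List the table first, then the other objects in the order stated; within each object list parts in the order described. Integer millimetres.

translate([0, 0, 641]) cube([1074, 981, 47]);
translate([66, 66, 0]) cylinder(h = 641, r = 25);
translate([1008, 66, 0]) cylinder(h = 641, r = 25);
translate([66, 915, 0]) cylinder(h = 641, r = 25);
translate([1008, 915, 0]) cylinder(h = 641, r = 25);
translate([373, 1271, 0]) {
  translate([0, 0, 383]) cube([328, 323, 27]);
  translate([18, 18, 0]) cylinder(h = 383, r = 18);
  translate([310, 18, 0]) cylinder(h = 383, r = 18);
  translate([18, 305, 0]) cylinder(h = 383, r = 18);
  translate([310, 305, 0]) cylinder(h = 383, r = 18);
}
translate([-618, 329, 0]) {
  translate([0, 0, 383]) cube([328, 323, 27]);
  translate([18, 18, 0]) cylinder(h = 383, r = 18);
  translate([310, 18, 0]) cylinder(h = 383, r = 18);
  translate([18, 305, 0]) cylinder(h = 383, r = 18);
  translate([310, 305, 0]) cylinder(h = 383, r = 18);
}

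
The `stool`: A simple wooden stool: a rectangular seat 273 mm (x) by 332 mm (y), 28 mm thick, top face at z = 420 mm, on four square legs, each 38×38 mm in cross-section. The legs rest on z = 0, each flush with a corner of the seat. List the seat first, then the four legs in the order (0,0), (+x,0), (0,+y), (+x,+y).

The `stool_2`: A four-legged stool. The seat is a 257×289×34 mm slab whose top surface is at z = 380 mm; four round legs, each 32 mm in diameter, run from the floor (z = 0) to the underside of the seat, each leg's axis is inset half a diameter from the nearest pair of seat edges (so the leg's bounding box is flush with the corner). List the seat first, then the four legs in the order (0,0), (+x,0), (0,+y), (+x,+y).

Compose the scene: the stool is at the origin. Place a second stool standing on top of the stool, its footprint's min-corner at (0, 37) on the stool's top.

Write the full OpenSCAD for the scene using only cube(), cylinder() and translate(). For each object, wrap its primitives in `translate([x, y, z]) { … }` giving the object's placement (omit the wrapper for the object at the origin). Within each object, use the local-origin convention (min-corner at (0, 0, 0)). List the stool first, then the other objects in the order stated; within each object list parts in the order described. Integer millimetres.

translate([0, 0, 392]) cube([273, 332, 28]);
cube([38, 38, 392]);
translate([235, 0, 0]) cube([38, 38, 392]);
translate([0, 294, 0]) cube([38, 38, 392]);
translate([235, 294, 0]) cube([38, 38, 392]);
translate([0, 37, 420]) {
  translate([0, 0, 346]) cube([257, 289, 34]);
  translate([16, 16, 0]) cylinder(h = 346, r = 16);
  translate([241, 16, 0]) cylinder(h = 346, r = 16);
  translate([16, 273, 0]) cylinder(h = 346, r = 16);
  translate([241, 273, 0]) cylinder(h = 346, r = 16);
}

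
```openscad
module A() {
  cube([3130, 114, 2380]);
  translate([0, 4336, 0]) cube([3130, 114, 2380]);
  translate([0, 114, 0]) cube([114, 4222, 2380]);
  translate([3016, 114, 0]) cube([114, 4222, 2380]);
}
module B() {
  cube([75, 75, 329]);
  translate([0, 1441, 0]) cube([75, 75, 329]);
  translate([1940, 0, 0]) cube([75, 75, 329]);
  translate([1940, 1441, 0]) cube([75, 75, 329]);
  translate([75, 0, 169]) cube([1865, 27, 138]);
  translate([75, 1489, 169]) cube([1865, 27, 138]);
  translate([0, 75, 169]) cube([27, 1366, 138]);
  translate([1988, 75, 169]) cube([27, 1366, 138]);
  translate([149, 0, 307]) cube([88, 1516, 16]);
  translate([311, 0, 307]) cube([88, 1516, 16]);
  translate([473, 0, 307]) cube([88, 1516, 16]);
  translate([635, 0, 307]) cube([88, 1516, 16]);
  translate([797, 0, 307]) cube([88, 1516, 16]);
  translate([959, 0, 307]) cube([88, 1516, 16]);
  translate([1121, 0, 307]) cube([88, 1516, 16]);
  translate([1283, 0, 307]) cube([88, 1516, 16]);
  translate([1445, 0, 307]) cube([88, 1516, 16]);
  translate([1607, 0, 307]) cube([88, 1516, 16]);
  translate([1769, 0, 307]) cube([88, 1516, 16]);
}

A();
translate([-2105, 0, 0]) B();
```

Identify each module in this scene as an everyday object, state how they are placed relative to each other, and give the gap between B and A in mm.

The bed frame's nearest face is 90 mm from the house frame's −x face.

A is a house frame. B is a bed frame. The bed frame is on the floor beside the house frame on its −x side. The gap between the bed frame and the house frame is 90 mm.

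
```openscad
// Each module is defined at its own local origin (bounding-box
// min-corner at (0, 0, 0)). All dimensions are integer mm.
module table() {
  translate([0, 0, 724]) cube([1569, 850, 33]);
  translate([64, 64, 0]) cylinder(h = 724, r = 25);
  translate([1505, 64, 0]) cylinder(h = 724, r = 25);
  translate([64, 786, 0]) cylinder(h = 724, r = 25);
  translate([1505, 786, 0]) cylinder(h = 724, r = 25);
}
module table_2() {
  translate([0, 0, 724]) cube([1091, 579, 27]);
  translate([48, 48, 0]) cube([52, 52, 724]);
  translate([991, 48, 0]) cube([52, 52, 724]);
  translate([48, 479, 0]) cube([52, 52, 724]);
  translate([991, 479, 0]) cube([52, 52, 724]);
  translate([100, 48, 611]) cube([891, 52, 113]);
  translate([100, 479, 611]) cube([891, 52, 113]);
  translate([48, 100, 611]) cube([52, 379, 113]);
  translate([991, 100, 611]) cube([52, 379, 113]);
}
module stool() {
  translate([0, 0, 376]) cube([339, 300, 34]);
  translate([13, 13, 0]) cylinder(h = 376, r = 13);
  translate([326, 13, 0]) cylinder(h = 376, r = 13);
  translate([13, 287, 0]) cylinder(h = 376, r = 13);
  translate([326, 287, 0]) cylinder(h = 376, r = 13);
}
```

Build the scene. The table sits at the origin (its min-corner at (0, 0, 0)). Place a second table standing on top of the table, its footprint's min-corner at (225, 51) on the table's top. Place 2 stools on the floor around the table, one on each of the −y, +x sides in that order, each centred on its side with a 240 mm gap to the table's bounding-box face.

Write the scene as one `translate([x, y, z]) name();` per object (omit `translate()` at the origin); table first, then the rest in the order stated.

table();
translate([225, 51, 757]) table_2();
translate([615, -540, 0]) stool();
translate([1809, 275, 0]) stool();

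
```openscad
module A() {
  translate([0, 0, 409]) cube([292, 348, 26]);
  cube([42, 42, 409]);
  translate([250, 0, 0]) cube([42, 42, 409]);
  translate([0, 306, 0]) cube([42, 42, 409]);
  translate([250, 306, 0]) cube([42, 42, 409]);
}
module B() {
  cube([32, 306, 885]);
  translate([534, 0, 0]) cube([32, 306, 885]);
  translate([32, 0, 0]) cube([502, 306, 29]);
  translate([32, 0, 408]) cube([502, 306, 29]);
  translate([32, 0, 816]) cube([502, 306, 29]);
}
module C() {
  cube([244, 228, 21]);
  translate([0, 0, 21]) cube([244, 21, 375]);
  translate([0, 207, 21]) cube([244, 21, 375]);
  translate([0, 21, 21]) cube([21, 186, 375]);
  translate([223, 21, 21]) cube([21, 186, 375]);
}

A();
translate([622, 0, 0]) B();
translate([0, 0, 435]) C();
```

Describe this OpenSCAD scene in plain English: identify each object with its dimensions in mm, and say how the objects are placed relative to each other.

A is a four-legged stool. The seat is 292×348 mm, 26 mm thick, top at z = 435 mm. It stands on four square legs, each 42×42 mm in cross-section, from z = 0 to the seat underside, each flush with a corner of the seat.

B is a bookshelf 566 mm wide overall, 306 mm deep and 885 mm tall. The two sides are 32 mm thick vertical panels. 3 horizontal shelves of 29 mm thickness span between the inner faces of the sides; the lowest shelf sits on the floor and shelves are stacked with a clear vertical gap of 379 mm between each pair.

C is an open storage box with external size 244×228×396 mm and wall thickness 21 mm (the base is also 21 mm thick). The base covers the whole footprint; the four walls stand on the base, with the y-facing walls full-width and the x-facing walls fitting between their inner faces.

The bookshelf is on the floor beside the stool on its +x side. The open box is on top of the stool.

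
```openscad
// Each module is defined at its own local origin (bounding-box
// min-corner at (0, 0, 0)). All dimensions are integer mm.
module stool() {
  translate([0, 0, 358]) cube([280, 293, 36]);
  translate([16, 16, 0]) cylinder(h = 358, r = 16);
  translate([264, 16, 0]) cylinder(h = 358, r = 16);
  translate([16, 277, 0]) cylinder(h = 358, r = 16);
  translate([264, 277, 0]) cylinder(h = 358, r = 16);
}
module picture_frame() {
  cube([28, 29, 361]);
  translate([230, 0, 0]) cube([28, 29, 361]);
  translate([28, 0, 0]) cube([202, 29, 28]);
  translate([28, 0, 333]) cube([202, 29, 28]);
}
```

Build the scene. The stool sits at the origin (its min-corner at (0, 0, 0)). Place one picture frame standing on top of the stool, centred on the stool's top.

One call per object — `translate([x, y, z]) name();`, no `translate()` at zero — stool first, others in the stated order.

stool();
translate([11, 132, 394]) picture_frame();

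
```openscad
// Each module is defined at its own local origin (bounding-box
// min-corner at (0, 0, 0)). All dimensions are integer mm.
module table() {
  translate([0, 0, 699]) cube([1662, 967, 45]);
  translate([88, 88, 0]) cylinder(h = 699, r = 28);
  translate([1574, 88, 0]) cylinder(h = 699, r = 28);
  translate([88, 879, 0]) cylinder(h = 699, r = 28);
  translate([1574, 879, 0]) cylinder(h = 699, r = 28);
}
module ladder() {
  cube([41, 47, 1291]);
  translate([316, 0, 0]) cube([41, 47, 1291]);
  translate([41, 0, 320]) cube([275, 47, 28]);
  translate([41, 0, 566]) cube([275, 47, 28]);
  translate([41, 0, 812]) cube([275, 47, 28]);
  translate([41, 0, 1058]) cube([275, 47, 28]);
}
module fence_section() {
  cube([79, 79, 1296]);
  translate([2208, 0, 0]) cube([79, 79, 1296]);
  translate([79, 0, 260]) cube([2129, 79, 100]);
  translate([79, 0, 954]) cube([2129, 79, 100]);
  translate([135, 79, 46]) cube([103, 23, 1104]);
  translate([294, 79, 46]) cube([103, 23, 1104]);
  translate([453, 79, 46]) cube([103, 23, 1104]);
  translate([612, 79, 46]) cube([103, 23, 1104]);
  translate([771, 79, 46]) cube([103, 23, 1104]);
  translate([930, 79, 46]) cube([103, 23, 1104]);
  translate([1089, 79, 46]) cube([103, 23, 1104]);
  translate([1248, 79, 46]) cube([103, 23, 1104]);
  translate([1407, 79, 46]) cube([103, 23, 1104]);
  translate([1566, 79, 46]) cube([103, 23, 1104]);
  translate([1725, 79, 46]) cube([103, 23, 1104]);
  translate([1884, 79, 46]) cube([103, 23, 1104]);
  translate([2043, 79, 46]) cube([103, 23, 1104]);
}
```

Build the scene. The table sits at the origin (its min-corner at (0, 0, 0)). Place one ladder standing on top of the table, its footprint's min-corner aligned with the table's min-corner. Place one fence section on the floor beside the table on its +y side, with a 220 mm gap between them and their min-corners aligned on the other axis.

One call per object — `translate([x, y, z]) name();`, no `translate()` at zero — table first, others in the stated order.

table();
translate([0, 0, 744]) ladder();
translate([0, 1187, 0]) fence_section();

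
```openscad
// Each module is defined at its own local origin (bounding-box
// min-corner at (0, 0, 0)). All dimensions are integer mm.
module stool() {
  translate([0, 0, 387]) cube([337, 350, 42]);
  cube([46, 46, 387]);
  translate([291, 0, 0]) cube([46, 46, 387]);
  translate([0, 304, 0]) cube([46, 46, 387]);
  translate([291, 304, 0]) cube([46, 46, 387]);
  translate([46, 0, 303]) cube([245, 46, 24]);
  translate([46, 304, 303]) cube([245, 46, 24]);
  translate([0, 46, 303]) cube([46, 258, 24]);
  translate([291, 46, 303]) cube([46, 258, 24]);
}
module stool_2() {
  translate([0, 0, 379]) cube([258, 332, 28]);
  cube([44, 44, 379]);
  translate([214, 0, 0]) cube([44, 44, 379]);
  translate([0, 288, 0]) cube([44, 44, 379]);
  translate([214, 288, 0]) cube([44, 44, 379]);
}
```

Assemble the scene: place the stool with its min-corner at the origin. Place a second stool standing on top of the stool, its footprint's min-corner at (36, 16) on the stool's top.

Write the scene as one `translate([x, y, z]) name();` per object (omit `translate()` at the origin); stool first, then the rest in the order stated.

stool();
translate([36, 16, 429]) stool_2();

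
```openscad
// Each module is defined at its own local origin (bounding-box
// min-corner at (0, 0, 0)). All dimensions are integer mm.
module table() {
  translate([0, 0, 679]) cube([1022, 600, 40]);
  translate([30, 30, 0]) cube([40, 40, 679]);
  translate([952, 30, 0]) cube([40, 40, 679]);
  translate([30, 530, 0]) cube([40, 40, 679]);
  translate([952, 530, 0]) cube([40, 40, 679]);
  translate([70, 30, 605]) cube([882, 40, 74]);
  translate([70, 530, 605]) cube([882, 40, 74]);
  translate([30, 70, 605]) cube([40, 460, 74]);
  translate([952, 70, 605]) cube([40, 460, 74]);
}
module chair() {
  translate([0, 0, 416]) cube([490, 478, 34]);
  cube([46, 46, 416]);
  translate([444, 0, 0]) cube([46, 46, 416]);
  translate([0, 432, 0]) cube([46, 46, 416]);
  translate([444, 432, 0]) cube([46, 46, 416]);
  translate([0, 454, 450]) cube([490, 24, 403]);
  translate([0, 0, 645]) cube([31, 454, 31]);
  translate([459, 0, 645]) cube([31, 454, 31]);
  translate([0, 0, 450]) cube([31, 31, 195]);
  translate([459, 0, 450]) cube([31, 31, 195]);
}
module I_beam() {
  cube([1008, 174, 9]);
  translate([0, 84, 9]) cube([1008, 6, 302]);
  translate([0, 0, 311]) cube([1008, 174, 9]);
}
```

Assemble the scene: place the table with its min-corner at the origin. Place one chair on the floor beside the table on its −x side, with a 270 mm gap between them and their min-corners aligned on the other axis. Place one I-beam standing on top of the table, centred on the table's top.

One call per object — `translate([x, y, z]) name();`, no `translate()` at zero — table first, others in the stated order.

table();
translate([-760, 0, 0]) chair();
translate([7, 213, 719]) I_beam();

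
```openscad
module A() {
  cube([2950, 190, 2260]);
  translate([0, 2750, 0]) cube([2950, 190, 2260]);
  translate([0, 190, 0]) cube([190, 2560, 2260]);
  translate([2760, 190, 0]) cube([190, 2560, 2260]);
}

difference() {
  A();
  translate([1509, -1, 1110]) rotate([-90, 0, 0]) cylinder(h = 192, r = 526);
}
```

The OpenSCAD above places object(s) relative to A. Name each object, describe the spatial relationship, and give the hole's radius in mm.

A is a house frame. The house frame has a circular hole through its front wall. The hole's radius is 526 mm.

The subtracted cylinder has r = 526 mm.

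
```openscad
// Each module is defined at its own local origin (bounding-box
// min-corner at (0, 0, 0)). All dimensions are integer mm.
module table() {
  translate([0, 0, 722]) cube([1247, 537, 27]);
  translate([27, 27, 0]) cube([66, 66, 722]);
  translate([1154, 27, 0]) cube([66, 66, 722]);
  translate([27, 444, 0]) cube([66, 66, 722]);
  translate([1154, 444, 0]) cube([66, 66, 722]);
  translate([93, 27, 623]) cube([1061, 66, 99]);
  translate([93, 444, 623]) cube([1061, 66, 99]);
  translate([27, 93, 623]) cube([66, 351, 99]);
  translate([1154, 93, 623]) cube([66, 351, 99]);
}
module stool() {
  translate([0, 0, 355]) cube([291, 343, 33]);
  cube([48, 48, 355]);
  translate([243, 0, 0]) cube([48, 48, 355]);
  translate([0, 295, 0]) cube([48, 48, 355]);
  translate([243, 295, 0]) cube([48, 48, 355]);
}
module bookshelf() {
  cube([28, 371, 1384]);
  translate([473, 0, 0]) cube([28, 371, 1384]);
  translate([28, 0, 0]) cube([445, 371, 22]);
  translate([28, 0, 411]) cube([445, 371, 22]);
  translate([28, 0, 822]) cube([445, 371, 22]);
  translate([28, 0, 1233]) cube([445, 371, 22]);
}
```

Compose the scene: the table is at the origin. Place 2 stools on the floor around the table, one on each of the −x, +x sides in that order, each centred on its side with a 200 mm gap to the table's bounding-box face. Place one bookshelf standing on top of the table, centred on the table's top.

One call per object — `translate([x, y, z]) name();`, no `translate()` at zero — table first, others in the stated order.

table();
translate([-491, 97, 0]) stool();
translate([1447, 97, 0]) stool();
translate([373, 83, 749]) bookshelf();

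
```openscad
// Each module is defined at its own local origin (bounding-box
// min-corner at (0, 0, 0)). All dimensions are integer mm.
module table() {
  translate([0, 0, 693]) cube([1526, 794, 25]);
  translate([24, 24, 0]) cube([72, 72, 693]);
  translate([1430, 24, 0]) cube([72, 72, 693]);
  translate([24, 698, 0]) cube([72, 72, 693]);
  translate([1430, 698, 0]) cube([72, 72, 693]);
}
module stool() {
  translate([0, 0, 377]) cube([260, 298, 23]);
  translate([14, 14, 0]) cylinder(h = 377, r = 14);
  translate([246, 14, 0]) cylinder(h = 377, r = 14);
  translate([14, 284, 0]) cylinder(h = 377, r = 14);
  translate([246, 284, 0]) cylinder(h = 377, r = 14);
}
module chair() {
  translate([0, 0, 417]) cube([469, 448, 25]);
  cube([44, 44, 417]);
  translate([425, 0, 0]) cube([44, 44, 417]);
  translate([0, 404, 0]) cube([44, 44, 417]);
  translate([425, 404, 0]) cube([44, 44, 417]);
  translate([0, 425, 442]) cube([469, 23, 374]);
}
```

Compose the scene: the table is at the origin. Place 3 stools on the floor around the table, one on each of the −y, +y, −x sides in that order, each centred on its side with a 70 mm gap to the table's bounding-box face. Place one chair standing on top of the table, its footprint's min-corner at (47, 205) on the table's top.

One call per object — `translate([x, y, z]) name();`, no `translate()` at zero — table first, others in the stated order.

table();
translate([633, -368, 0]) stool();
translate([633, 864, 0]) stool();
translate([-330, 248, 0]) stool();
translate([47, 205, 718]) chair();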